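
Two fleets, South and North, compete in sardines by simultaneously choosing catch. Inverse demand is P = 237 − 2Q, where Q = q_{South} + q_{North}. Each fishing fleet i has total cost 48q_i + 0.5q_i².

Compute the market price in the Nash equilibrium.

129

Fishing fleet South's profit: π = q_{South}(237 − 2(q_{South} + q_{North})) − 48q_{South} − 0.5q_{South}².
∂π/∂q_{South} = 189 − 5q_{South} − 2q_{North} = 0, so q_{South} = 37.8 − 0.4q_{North}.
The game is symmetric, so in equilibrium q_{North} = q_{South}: the reaction function gives 1.4q_{South} = 37.8, hence q_{South} = 27.
Equilibrium price: P = 237 − 2·54 = 129.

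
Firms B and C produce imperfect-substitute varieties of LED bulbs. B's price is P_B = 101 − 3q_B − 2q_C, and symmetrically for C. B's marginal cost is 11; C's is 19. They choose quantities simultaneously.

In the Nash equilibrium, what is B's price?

Firm B's profit: π = q_B(101 − 3q_B − 2q_C) − 11q_B.
∂π/∂q_B = 90 − 6q_B − 2q_C = 0 ⇒ q_B = 15 − (1/3)q_C.
Similarly q_C = 41/3 − (1/3)q_B.
Plugging q_C into B's best response: q_B = 15 − (1/3)(41/3 − (1/3)q_B) ⇒ (8/9)q_B = 94/9, so q_B = 11.75.
Then q_C = 41/3 − (1/3)·11.75 = 9.75.
P_B = 101 − 3·11.75 − 2·9.75 = 46.25.

46.25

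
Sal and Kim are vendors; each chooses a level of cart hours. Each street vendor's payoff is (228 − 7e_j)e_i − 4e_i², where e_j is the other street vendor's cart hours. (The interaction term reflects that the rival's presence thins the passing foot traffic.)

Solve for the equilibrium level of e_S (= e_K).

15.2

Sal's payoff is (228 − 7e_K)e_S − 4e_S².
∂π/∂e_S = 228 − 7e_K − 8e_S = 0, so e_S = 28.5 − 0.875e_K.
By symmetry e_K = e_S; substituting into the reaction function, 1.875e_S = 28.5 and e_S = 15.2.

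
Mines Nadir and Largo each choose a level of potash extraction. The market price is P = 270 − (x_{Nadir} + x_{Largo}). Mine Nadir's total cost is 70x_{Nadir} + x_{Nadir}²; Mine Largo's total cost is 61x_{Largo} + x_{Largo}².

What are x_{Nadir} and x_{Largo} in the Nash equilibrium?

Mine Nadir's profit: π = x_{Nadir}(270 − (x_{Nadir} + x_{Largo})) − 70x_{Nadir} − x_{Nadir}².
∂π/∂x_{Nadir} = 200 − 4x_{Nadir} − x_{Largo} = 0, so x_{Nadir} = 50 − 0.25x_{Largo}.
By the same steps for Largo: x_{Largo} = 52.25 − 0.25x_{Nadir}.
Substituting the second reaction function into the first: x_{Nadir} = 50 − 0.25(52.25 − 0.25x_{Nadir}), which gives 0.9375x_{Nadir} = 36.9375 ⇒ x_{Nadir} = 39.4.
Then x_{Largo} = 52.25 − 0.25·39.4 = 42.4.

39.4, 42.4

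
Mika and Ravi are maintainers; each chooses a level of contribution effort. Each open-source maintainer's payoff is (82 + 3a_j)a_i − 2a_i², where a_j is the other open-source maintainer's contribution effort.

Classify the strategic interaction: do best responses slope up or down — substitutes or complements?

strategic complements

Mika's payoff is (82 + 3a_R)a_M − 2a_M².
∂π/∂a_M = 82 + 3a_R − 4a_M = 0, so a_M = 20.5 + 0.75a_R.
The best-response slope da_M/da_R = 0.75 > 0: the reaction function is upward-sloping, so the choices are strategic complements.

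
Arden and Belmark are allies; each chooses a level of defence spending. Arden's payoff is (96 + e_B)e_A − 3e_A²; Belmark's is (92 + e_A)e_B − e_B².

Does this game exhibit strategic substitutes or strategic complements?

strategic complements

Expanding Arden's payoff: 96e_A + e_Be_A − 3e_A².
∂π/∂e_A = 96 + e_B − 6e_A = 0, so e_A = 16 + (1/6)e_B.
The best-response slope de_A/de_B = 1/6 > 0: the reaction function is upward-sloping, so the choices are strategic complements.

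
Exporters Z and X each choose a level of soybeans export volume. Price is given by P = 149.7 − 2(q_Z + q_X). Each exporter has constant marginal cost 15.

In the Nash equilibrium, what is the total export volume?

Exporter Z's profit: π = q_Z(149.7 − 2(q_Z + q_X)) − 15q_Z.
∂π/∂q_Z = 134.7 − 4q_Z − 2q_X = 0, so q_Z = 33.675 − 0.5q_X.
Setting q_Z = q_X in the reaction function: q_Z = 33.675 − 0.5q_Z, so q_Z = 33.675 / 1.5 = 22.45.
Total export volume: 22.45 + 22.45 = 44.9.

44.9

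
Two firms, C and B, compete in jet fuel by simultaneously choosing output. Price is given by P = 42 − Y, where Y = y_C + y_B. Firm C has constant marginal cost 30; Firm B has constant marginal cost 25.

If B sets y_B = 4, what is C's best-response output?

4

Firm C's profit: π = y_C(42 − (y_C + y_B)) − 30y_C.
∂π/∂y_C = 12 − 2y_C − y_B = 0, so y_C = 6 − 0.5y_B.
At y_B = 4: y_C = 6 − 0.5·4 = 4.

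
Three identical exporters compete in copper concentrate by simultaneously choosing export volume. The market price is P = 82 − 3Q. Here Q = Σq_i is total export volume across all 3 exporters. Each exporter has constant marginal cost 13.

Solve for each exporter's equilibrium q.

A representative exporter's profit is π_i = q_i(82 − 3Q) − 13q_i, with Q = q_i + Σ_{j≠i} q_j.
First-order condition: 69 − 6q_i − 3Σ_{j≠i} q_j = 0.
With identical exporters, set every q_j = q: then 69 − 6q − 6q = 0, i.e. q = 69/12 = 5.75.

5.75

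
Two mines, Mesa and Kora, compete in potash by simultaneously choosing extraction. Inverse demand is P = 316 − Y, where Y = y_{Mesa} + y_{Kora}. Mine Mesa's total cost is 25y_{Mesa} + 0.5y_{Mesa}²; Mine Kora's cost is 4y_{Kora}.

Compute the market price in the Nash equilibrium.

133

Mine Mesa's profit: π = y_{Mesa}(316 − (y_{Mesa} + y_{Kora})) − 25y_{Mesa} − 0.5y_{Mesa}².
∂π/∂y_{Mesa} = 291 − 3y_{Mesa} − y_{Kora} = 0, so y_{Mesa} = 97 − (1/3)y_{Kora}.
For Kora: ∂π/∂y_{Kora} = 312 − 2y_{Kora} − y_{Mesa} = 0 ⇒ y_{Kora} = 156 − 0.5y_{Mesa}.
Substituting the second reaction function into the first: y_{Mesa} = 97 − (1/3)(156 − 0.5y_{Mesa}), which gives (5/6)y_{Mesa} = 45 ⇒ y_{Mesa} = 54.
Then y_{Kora} = 156 − 0.5·54 = 129.
Equilibrium price: P = 316 − 183 = 133.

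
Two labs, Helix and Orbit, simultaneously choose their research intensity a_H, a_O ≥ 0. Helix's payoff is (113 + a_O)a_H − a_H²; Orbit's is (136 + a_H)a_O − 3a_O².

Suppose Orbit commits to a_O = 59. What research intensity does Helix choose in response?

Expanding Helix's payoff: 113a_H + a_Oa_H − a_H².
∂π/∂a_H = 113 + a_O − 2a_H = 0, so a_H = 56.5 + 0.5a_O.
At a_O = 59: a_H = 56.5 + 0.5·59 = 86.

86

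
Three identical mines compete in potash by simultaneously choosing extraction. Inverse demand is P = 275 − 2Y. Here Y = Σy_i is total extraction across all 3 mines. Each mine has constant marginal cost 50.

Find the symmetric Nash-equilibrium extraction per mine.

28.125

A representative mine's profit is π_i = y_i(275 − 2Y) − 50y_i, with Y = y_i + Σ_{j≠i} y_j.
First-order condition: 225 − 4y_i − 2Σ_{j≠i} y_j = 0.
With identical mines, set every y_j = y: then 225 − 4y − 4y = 0, i.e. y = 225/8 = 28.125.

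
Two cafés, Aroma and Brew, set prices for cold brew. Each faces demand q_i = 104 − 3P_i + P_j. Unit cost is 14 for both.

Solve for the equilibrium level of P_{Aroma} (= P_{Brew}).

Aroma's profit: π = (P_{Aroma} − 14)(104 − 3P_{Aroma} + P_{Brew}).
∂π/∂P_{Aroma} = 146 − 6P_{Aroma} + P_{Brew} = 0 ⇒ P_{Aroma} = 73/3 + (1/6)P_{Brew}.
Setting P_{Aroma} = P_{Brew} in the reaction function: P_{Aroma} = 73/3 + (1/6)P_{Aroma}, so P_{Aroma} = (73/3) / (5/6) = 29.2.

29.2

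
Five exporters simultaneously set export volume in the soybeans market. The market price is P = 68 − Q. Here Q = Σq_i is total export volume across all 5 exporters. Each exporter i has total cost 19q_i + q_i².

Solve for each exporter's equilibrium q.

6.125

A representative exporter's profit is π_i = q_i(68 − Q) − 19q_i − q_i², with Q = q_i + Σ_{j≠i} q_j.
First-order condition: 49 − 4q_i − Σ_{j≠i} q_j = 0.
With identical exporters, set every q_j = q: then 49 − 4q − 4q = 0, i.e. q = 49/8 = 6.125.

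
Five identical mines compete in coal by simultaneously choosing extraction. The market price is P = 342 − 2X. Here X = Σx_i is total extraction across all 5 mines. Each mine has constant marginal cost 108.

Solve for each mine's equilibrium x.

A representative mine's profit is π_i = x_i(342 − 2X) − 108x_i, with X = x_i + Σ_{j≠i} x_j.
First-order condition: 234 − 4x_i − 2Σ_{j≠i} x_j = 0.
Imposing symmetry (x_j = x for all j) turns Σ_{j≠i} x_j into 4x, so 234 = 12x and x = 19.5.

19.5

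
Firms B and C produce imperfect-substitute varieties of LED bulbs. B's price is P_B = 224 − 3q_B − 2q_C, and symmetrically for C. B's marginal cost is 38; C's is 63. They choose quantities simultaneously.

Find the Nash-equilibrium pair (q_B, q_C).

Firm B's profit: π = q_B(224 − 3q_B − 2q_C) − 38q_B.
∂π/∂q_B = 186 − 6q_B − 2q_C = 0 ⇒ q_B = 31 − (1/3)q_C.
Similarly q_C = 161/6 − (1/3)q_B.
Plugging q_C into B's best response: q_B = 31 − (1/3)(161/6 − (1/3)q_B) ⇒ (8/9)q_B = 397/18, so q_B = 24.8125.
Then q_C = 161/6 − (1/3)·24.8125 = 18.5625.

24.8125, 18.5625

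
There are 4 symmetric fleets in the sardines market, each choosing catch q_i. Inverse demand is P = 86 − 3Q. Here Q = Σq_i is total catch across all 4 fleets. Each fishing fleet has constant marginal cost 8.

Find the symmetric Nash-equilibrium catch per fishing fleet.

A representative fishing fleet's profit is π_i = q_i(86 − 3Q) − 8q_i, with Q = q_i + Σ_{j≠i} q_j.
First-order condition: 78 − 6q_i − 3Σ_{j≠i} q_j = 0.
With identical fishing fleets, set every q_j = q: then 78 − 6q − 9q = 0, i.e. q = 78/15 = 5.2.

5.2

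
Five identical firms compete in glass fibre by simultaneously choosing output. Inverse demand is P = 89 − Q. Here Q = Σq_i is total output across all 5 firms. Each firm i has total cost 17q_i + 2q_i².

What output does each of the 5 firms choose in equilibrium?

7.2

A representative firm's profit is π_i = q_i(89 − Q) − 17q_i − 2q_i², with Q = q_i + Σ_{j≠i} q_j.
First-order condition: 72 − 6q_i − Σ_{j≠i} q_j = 0.
In a symmetric equilibrium every firm chooses the same q, so Σ_{j≠i} q_j = 4q. The condition becomes 72 − 10q = 0, giving q = 72/10 = 7.2.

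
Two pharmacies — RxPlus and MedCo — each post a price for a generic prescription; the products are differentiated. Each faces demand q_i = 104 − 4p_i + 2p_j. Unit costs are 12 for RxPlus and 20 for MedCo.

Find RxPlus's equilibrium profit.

RxPlus's profit: π = (p_{RxPlus} − 12)(104 − 4p_{RxPlus} + 2p_{MedCo}).
∂π/∂p_{RxPlus} = 152 − 8p_{RxPlus} + 2p_{MedCo} = 0 ⇒ p_{RxPlus} = 19 + 0.25p_{MedCo}.
Similarly p_{MedCo} = 23 + 0.25p_{RxPlus}.
Substituting the second reaction function into the first: p_{RxPlus} = 19 + 0.25(23 + 0.25p_{RxPlus}), which gives 0.9375p_{RxPlus} = 24.75 ⇒ p_{RxPlus} = 26.4.
Then p_{MedCo} = 23 + 0.25·26.4 = 29.6.
q_{RxPlus} = 104 − 4·26.4 + 2·29.6 = 57.6.
Profit = (26.4 − 12)·57.6 = 829.44.

829.44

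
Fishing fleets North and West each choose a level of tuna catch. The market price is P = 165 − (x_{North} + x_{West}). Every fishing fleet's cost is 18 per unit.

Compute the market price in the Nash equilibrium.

Fishing fleet North's profit: π = x_{North}(165 − (x_{North} + x_{West})) − 18x_{North}.
∂π/∂x_{North} = 147 − 2x_{North} − x_{West} = 0, so x_{North} = 73.5 − 0.5x_{West}.
By symmetry x_{West} = x_{North}; substituting into the reaction function, 1.5x_{North} = 73.5 and x_{North} = 49.
Equilibrium price: P = 165 − 98 = 67.

67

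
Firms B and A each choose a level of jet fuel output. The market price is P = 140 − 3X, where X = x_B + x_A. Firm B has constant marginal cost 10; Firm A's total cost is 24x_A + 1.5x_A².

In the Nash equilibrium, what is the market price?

Firm B's profit: π = x_B(140 − 3(x_B + x_A)) − 10x_B.
∂π/∂x_B = 130 − 6x_B − 3x_A = 0, so x_B = 65/3 − 0.5x_A.
For A: ∂π/∂x_A = 116 − 9x_A − 3x_B = 0 ⇒ x_A = 116/9 − (1/3)x_B.
Solving the two reaction functions simultaneously: (1 − (−0.5)(−1/3))x_B = 65/3 − 0.5·(116/9), so (5/6)x_B = 137/9 and x_B = 274/15.
Then x_A = 116/9 − (1/3)·(274/15) = 6.8.
Equilibrium price: P = 140 − 3·(376/15) = 64.8.

64.8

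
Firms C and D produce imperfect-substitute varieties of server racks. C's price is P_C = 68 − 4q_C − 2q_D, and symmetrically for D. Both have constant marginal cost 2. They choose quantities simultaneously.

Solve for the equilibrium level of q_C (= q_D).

6.6

Firm C's profit: π = q_C(68 − 4q_C − 2q_D) − 2q_C.
∂π/∂q_C = 66 − 8q_C − 2q_D = 0 ⇒ q_C = 8.25 − 0.25q_D.
Setting q_C = q_D in the reaction function: q_C = 8.25 − 0.25q_C, so q_C = 8.25 / 1.25 = 6.6.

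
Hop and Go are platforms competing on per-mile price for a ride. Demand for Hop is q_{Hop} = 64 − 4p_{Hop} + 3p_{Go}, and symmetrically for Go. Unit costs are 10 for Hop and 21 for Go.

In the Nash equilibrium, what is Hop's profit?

696.96

Hop's profit: π = (p_{Hop} − 10)(64 − 4p_{Hop} + 3p_{Go}).
∂π/∂p_{Hop} = 104 − 8p_{Hop} + 3p_{Go} = 0 ⇒ p_{Hop} = 13 + 0.375p_{Go}.
Similarly p_{Go} = 18.5 + 0.375p_{Hop}.
Plugging p_{Go} into Hop's best response: p_{Hop} = 13 + 0.375(18.5 + 0.375p_{Hop}) ⇒ (55/64)p_{Hop} = 19.9375, so p_{Hop} = 23.2.
Then p_{Go} = 18.5 + 0.375·23.2 = 27.2.
q_{Hop} = 64 − 4·23.2 + 3·27.2 = 52.8.
Profit = (23.2 − 10)·52.8 = 696.96.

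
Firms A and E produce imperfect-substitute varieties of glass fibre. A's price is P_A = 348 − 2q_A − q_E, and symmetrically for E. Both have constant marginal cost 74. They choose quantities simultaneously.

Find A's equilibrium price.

183.6

Firm A's profit: π = q_A(348 − 2q_A − q_E) − 74q_A.
∂π/∂q_A = 274 − 4q_A − q_E = 0 ⇒ q_A = 68.5 − 0.25q_E.
By symmetry q_E = q_A; substituting into the reaction function, 1.25q_A = 68.5 and q_A = 54.8.
P_A = 348 − 2·54.8 − 54.8 = 183.6.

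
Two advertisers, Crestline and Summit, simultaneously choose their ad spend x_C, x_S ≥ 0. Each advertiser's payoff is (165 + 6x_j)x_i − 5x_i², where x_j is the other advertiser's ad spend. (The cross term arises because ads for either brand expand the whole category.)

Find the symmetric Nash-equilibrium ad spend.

41.25

Crestline's payoff is (165 + 6x_S)x_C − 5x_C².
∂π/∂x_C = 165 + 6x_S − 10x_C = 0, so x_C = 16.5 + 0.6x_S.
Setting x_C = x_S in the reaction function: x_C = 16.5 + 0.6x_C, so x_C = 16.5 / 0.4 = 41.25.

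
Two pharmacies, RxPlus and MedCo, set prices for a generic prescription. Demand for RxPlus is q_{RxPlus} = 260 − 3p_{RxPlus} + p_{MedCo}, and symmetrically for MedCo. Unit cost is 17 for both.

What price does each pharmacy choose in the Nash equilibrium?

RxPlus's profit: π = (p_{RxPlus} − 17)(260 − 3p_{RxPlus} + p_{MedCo}).
∂π/∂p_{RxPlus} = 311 − 6p_{RxPlus} + p_{MedCo} = 0 ⇒ p_{RxPlus} = 311/6 + (1/6)p_{MedCo}.
By symmetry p_{MedCo} = p_{RxPlus}; substituting into the reaction function, (5/6)p_{RxPlus} = 311/6 and p_{RxPlus} = 62.2.

62.2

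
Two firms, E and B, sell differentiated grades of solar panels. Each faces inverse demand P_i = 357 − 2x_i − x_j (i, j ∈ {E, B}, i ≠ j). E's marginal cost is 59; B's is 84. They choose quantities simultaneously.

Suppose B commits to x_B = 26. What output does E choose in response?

68

Firm E's profit: π = x_E(357 − 2x_E − x_B) − 59x_E.
∂π/∂x_E = 298 − 4x_E − x_B = 0 ⇒ x_E = 74.5 − 0.25x_B.
At x_B = 26: x_E = 74.5 − 0.25·26 = 68.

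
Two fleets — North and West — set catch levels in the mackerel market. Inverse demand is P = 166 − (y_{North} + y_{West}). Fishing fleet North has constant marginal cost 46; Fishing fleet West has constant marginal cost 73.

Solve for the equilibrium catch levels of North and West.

49, 22

Fishing fleet North's profit: π = y_{North}(166 − (y_{North} + y_{West})) − 46y_{North}.
∂π/∂y_{North} = 120 − 2y_{North} − y_{West} = 0, so y_{North} = 60 − 0.5y_{West}.
By the same steps for West: y_{West} = 46.5 − 0.5y_{North}.
Substituting the second reaction function into the first: y_{North} = 60 − 0.5(46.5 − 0.5y_{North}), which gives 0.75y_{North} = 36.75 ⇒ y_{North} = 49.
Then y_{West} = 46.5 − 0.5·49 = 22.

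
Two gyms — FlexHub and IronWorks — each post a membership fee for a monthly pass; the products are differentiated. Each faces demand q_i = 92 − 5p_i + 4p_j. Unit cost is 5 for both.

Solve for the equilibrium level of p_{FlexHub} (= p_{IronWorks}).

FlexHub's profit: π = (p_{FlexHub} − 5)(92 − 5p_{FlexHub} + 4p_{IronWorks}).
∂π/∂p_{FlexHub} = 117 − 10p_{FlexHub} + 4p_{IronWorks} = 0 ⇒ p_{FlexHub} = 11.7 + 0.4p_{IronWorks}.
The game is symmetric, so in equilibrium p_{IronWorks} = p_{FlexHub}: the reaction function gives 0.6p_{FlexHub} = 11.7, hence p_{FlexHub} = 19.5.

19.5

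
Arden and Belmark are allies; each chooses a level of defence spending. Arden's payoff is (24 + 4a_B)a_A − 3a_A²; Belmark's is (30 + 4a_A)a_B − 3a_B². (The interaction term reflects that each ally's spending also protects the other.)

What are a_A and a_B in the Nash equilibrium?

Expanding Arden's payoff: 24a_A + 4a_Ba_A − 3a_A².
∂π/∂a_A = 24 + 4a_B − 6a_A = 0, so a_A = 4 + (2/3)a_B.
Likewise for Belmark: a_B = 5 + (2/3)a_A.
Substituting the second reaction function into the first: a_A = 4 + (2/3)(5 + (2/3)a_A), which gives (5/9)a_A = 22/3 ⇒ a_A = 13.2.
Then a_B = 5 + (2/3)·13.2 = 13.8.

13.2, 13.8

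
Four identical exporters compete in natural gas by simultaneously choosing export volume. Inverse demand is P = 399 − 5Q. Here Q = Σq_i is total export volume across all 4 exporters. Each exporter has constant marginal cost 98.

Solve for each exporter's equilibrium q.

12.04

A representative exporter's profit is π_i = q_i(399 − 5Q) − 98q_i, with Q = q_i + Σ_{j≠i} q_j.
First-order condition: 301 − 10q_i − 5Σ_{j≠i} q_j = 0.
In a symmetric equilibrium every exporter chooses the same q, so Σ_{j≠i} q_j = 3q. The condition becomes 301 − 25q = 0, giving q = 301/25 = 12.04.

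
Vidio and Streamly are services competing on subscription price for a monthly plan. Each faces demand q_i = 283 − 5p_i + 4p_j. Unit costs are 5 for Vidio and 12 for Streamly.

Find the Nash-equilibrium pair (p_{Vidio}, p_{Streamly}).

Vidio's profit: π = (p_{Vidio} − 5)(283 − 5p_{Vidio} + 4p_{Streamly}).
∂π/∂p_{Vidio} = 308 − 10p_{Vidio} + 4p_{Streamly} = 0 ⇒ p_{Vidio} = 30.8 + 0.4p_{Streamly}.
Similarly p_{Streamly} = 34.3 + 0.4p_{Vidio}.
Solving the two reaction functions simultaneously: (1 − (0.4)(0.4))p_{Vidio} = 30.8 + 0.4·34.3, so 0.84p_{Vidio} = 44.52 and p_{Vidio} = 53.
Then p_{Streamly} = 34.3 + 0.4·53 = 55.5.

53, 55.5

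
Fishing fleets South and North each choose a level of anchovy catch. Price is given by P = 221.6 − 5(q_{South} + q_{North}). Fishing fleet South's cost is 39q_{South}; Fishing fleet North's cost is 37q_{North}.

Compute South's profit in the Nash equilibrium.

724.808

Fishing fleet South's profit: π = q_{South}(221.6 − 5(q_{South} + q_{North})) − 39q_{South}.
∂π/∂q_{South} = 182.6 − 10q_{South} − 5q_{North} = 0, so q_{South} = 18.26 − 0.5q_{North}.
By the same steps for North: q_{North} = 18.46 − 0.5q_{South}.
Substituting the second reaction function into the first: q_{South} = 18.26 − 0.5(18.46 − 0.5q_{South}), which gives 0.75q_{South} = 9.03 ⇒ q_{South} = 12.04.
Then q_{North} = 18.46 − 0.5·12.04 = 12.44.
Price P = 221.6 − 5·24.48 = 99.2.
South's profit: (99.2 − 39)·12.04 = 724.808.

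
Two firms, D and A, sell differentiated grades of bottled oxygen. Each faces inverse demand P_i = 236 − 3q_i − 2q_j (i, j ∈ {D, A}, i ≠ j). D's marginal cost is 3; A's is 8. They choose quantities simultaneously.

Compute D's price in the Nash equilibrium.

Firm D's profit: π = q_D(236 − 3q_D − 2q_A) − 3q_D.
∂π/∂q_D = 233 − 6q_D − 2q_A = 0 ⇒ q_D = 233/6 − (1/3)q_A.
Similarly q_A = 38 − (1/3)q_D.
Substituting the second reaction function into the first: q_D = 233/6 − (1/3)(38 − (1/3)q_D), which gives (8/9)q_D = 157/6 ⇒ q_D = 29.4375.
Then q_A = 38 − (1/3)·29.4375 = 28.1875.
P_D = 236 − 3·29.4375 − 2·28.1875 = 91.3125.

91.3125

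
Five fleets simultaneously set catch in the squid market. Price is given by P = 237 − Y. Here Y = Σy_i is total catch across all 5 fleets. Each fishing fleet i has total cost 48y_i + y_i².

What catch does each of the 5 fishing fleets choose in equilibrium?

23.625

A representative fishing fleet's profit is π_i = y_i(237 − Y) − 48y_i − y_i², with Y = y_i + Σ_{j≠i} y_j.
First-order condition: 189 − 4y_i − Σ_{j≠i} y_j = 0.
With identical fishing fleets, set every y_j = y: then 189 − 4y − 4y = 0, i.e. y = 189/8 = 23.625.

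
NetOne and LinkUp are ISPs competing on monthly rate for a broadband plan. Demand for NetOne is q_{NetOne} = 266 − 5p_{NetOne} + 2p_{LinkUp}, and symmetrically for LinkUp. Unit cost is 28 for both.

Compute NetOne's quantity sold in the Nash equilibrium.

113.75

NetOne's profit: π = (p_{NetOne} − 28)(266 − 5p_{NetOne} + 2p_{LinkUp}).
∂π/∂p_{NetOne} = 406 − 10p_{NetOne} + 2p_{LinkUp} = 0 ⇒ p_{NetOne} = 40.6 + 0.2p_{LinkUp}.
Setting p_{NetOne} = p_{LinkUp} in the reaction function: p_{NetOne} = 40.6 + 0.2p_{NetOne}, so p_{NetOne} = 40.6 / 0.8 = 50.75.
q_{NetOne} = 266 − 5·50.75 + 2·50.75 = 113.75.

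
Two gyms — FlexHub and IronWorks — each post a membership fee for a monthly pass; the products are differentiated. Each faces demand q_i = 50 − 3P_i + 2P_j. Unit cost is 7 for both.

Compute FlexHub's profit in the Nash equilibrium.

FlexHub's profit: π = (P_{FlexHub} − 7)(50 − 3P_{FlexHub} + 2P_{IronWorks}).
∂π/∂P_{FlexHub} = 71 − 6P_{FlexHub} + 2P_{IronWorks} = 0 ⇒ P_{FlexHub} = 71/6 + (1/3)P_{IronWorks}.
The game is symmetric, so in equilibrium P_{IronWorks} = P_{FlexHub}: the reaction function gives (2/3)P_{FlexHub} = 71/6, hence P_{FlexHub} = 17.75.
q_{FlexHub} = 50 − 3·17.75 + 2·17.75 = 32.25.
Profit = (17.75 − 7)·32.25 = 346.6875.

346.6875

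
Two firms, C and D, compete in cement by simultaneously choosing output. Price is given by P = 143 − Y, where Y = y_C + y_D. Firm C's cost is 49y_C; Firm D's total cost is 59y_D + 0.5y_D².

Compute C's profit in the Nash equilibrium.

1568.16

Firm C's profit: π = y_C(143 − (y_C + y_D)) − 49y_C.
∂π/∂y_C = 94 − 2y_C − y_D = 0, so y_C = 47 − 0.5y_D.
For D: ∂π/∂y_D = 84 − 3y_D − y_C = 0 ⇒ y_D = 28 − (1/3)y_C.
Solving the two reaction functions simultaneously: (1 − (−0.5)(−1/3))y_C = 47 − 0.5·28, so (5/6)y_C = 33 and y_C = 39.6.
Then y_D = 28 − (1/3)·39.6 = 14.8.
Price P = 143 − 54.4 = 88.6.
C's profit: (88.6 − 49)·39.6 = 1568.16.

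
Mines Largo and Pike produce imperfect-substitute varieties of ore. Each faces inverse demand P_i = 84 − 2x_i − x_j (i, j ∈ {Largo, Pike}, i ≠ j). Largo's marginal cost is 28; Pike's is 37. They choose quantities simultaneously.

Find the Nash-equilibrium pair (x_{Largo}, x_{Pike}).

Mine Largo's profit: π = x_{Largo}(84 − 2x_{Largo} − x_{Pike}) − 28x_{Largo}.
∂π/∂x_{Largo} = 56 − 4x_{Largo} − x_{Pike} = 0 ⇒ x_{Largo} = 14 − 0.25x_{Pike}.
Similarly x_{Pike} = 11.75 − 0.25x_{Largo}.
Plugging x_{Pike} into Largo's best response: x_{Largo} = 14 − 0.25(11.75 − 0.25x_{Largo}) ⇒ 0.9375x_{Largo} = 11.0625, so x_{Largo} = 11.8.
Then x_{Pike} = 11.75 − 0.25·11.8 = 8.8.

11.8, 8.8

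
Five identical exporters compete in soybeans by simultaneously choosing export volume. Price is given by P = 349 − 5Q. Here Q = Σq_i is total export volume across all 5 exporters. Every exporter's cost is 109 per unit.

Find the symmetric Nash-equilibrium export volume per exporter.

8

A representative exporter's profit is π_i = q_i(349 − 5Q) − 109q_i, with Q = q_i + Σ_{j≠i} q_j.
First-order condition: 240 − 10q_i − 5Σ_{j≠i} q_j = 0.
In a symmetric equilibrium every exporter chooses the same q, so Σ_{j≠i} q_j = 4q. The condition becomes 240 − 30q = 0, giving q = 240/30 = 8.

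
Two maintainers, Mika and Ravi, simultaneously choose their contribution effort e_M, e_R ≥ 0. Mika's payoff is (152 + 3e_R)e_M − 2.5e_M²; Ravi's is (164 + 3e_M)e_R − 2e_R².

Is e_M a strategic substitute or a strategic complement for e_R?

strategic complements

Expanding Mika's payoff: 152e_M + 3e_Re_M − 2.5e_M².
∂π/∂e_M = 152 + 3e_R − 5e_M = 0, so e_M = 30.4 + 0.6e_R.
The best-response slope de_M/de_R = 0.6 > 0: the reaction function is upward-sloping, so the choices are strategic complements.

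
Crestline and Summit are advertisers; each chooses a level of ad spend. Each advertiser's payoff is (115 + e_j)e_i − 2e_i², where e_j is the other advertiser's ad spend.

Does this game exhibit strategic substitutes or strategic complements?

Crestline's payoff is (115 + e_S)e_C − 2e_C².
∂π/∂e_C = 115 + e_S − 4e_C = 0, so e_C = 28.75 + 0.25e_S.
The best-response slope de_C/de_S = 0.25 > 0: the reaction function is upward-sloping, so the choices are strategic complements.

strategic complements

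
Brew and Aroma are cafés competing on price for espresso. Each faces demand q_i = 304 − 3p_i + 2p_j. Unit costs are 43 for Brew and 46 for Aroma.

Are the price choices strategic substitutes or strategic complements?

Brew's profit: π = (p_{Brew} − 43)(304 − 3p_{Brew} + 2p_{Aroma}).
∂π/∂p_{Brew} = 433 − 6p_{Brew} + 2p_{Aroma} = 0 ⇒ p_{Brew} = 433/6 + (1/3)p_{Aroma}.
The best-response slope dp_{Brew}/dp_{Aroma} = 1/3 > 0: the reaction function is upward-sloping, so the choices are strategic complements.

strategic complements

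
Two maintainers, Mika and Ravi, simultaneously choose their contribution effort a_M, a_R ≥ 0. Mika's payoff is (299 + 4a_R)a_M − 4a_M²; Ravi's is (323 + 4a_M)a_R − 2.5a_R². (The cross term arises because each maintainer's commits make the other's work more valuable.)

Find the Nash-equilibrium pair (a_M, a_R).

Expanding Mika's payoff: 299a_M + 4a_Ra_M − 4a_M².
∂π/∂a_M = 299 + 4a_R − 8a_M = 0, so a_M = 37.375 + 0.5a_R.
Likewise for Ravi: a_R = 64.6 + 0.8a_M.
Plugging a_R into Mika's best response: a_M = 37.375 + 0.5(64.6 + 0.8a_M) ⇒ 0.6a_M = 69.675, so a_M = 116.125.
Then a_R = 64.6 + 0.8·116.125 = 157.5.

116.125, 157.5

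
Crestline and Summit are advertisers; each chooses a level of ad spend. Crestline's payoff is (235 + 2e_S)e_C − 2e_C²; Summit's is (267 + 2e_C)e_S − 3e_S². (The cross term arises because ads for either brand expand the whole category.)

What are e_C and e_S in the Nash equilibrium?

97.2, 76.9

Expanding Crestline's payoff: 235e_C + 2e_Se_C − 2e_C².
∂π/∂e_C = 235 + 2e_S − 4e_C = 0, so e_C = 58.75 + 0.5e_S.
Likewise for Summit: e_S = 44.5 + (1/3)e_C.
Plugging e_S into Crestline's best response: e_C = 58.75 + 0.5(44.5 + (1/3)e_C) ⇒ (5/6)e_C = 81, so e_C = 97.2.
Then e_S = 44.5 + (1/3)·97.2 = 76.9.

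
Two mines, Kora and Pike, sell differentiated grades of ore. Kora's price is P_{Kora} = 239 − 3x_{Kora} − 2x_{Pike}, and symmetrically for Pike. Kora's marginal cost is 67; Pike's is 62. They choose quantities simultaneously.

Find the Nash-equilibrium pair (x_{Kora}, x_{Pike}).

Mine Kora's profit: π = x_{Kora}(239 − 3x_{Kora} − 2x_{Pike}) − 67x_{Kora}.
∂π/∂x_{Kora} = 172 − 6x_{Kora} − 2x_{Pike} = 0 ⇒ x_{Kora} = 86/3 − (1/3)x_{Pike}.
Similarly x_{Pike} = 29.5 − (1/3)x_{Kora}.
Plugging x_{Pike} into Kora's best response: x_{Kora} = 86/3 − (1/3)(29.5 − (1/3)x_{Kora}) ⇒ (8/9)x_{Kora} = 113/6, so x_{Kora} = 21.1875.
Then x_{Pike} = 29.5 − (1/3)·21.1875 = 22.4375.

21.1875, 22.4375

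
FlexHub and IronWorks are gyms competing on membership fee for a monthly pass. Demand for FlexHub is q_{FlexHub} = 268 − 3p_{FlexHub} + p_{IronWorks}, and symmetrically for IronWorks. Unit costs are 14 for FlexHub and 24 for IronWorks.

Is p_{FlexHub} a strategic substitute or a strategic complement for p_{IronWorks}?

FlexHub's profit: π = (p_{FlexHub} − 14)(268 − 3p_{FlexHub} + p_{IronWorks}).
∂π/∂p_{FlexHub} = 310 − 6p_{FlexHub} + p_{IronWorks} = 0 ⇒ p_{FlexHub} = 155/3 + (1/6)p_{IronWorks}.
The best-response slope dp_{FlexHub}/dp_{IronWorks} = 1/6 > 0: the reaction function is upward-sloping, so the choices are strategic complements.

strategic complements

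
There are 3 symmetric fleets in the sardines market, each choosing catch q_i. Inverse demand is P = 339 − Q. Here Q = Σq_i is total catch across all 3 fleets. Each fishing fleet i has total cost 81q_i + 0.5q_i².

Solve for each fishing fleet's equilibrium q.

A representative fishing fleet's profit is π_i = q_i(339 − Q) − 81q_i − 0.5q_i², with Q = q_i + Σ_{j≠i} q_j.
First-order condition: 258 − 3q_i − Σ_{j≠i} q_j = 0.
With identical fishing fleets, set every q_j = q: then 258 − 3q − 2q = 0, i.e. q = 258/5 = 51.6.

51.6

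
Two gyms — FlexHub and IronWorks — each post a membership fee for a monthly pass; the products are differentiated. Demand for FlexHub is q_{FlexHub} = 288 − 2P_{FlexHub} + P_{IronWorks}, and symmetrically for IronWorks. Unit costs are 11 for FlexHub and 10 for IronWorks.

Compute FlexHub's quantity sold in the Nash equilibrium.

184.4

FlexHub's profit: π = (P_{FlexHub} − 11)(288 − 2P_{FlexHub} + P_{IronWorks}).
∂π/∂P_{FlexHub} = 310 − 4P_{FlexHub} + P_{IronWorks} = 0 ⇒ P_{FlexHub} = 77.5 + 0.25P_{IronWorks}.
Similarly P_{IronWorks} = 77 + 0.25P_{FlexHub}.
Plugging P_{IronWorks} into FlexHub's best response: P_{FlexHub} = 77.5 + 0.25(77 + 0.25P_{FlexHub}) ⇒ 0.9375P_{FlexHub} = 96.75, so P_{FlexHub} = 103.2.
Then P_{IronWorks} = 77 + 0.25·103.2 = 102.8.
q_{FlexHub} = 288 − 2·103.2 + 102.8 = 184.4.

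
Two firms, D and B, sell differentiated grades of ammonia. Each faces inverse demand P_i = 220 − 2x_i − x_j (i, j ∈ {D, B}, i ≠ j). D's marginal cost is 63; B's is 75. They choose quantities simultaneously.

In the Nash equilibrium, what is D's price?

127.4

Firm D's profit: π = x_D(220 − 2x_D − x_B) − 63x_D.
∂π/∂x_D = 157 − 4x_D − x_B = 0 ⇒ x_D = 39.25 − 0.25x_B.
Similarly x_B = 36.25 − 0.25x_D.
Solving the two reaction functions simultaneously: (1 − (−0.25)(−0.25))x_D = 39.25 − 0.25·36.25, so 0.9375x_D = 30.1875 and x_D = 32.2.
Then x_B = 36.25 − 0.25·32.2 = 28.2.
P_D = 220 − 2·32.2 − 28.2 = 127.4.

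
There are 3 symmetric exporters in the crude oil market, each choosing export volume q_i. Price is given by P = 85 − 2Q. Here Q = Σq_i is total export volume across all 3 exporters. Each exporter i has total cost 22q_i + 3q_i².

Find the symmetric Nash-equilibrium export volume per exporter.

A representative exporter's profit is π_i = q_i(85 − 2Q) − 22q_i − 3q_i², with Q = q_i + Σ_{j≠i} q_j.
First-order condition: 63 − 10q_i − 2Σ_{j≠i} q_j = 0.
Imposing symmetry (q_j = q for all j) turns Σ_{j≠i} q_j into 2q, so 63 = 14q and q = 4.5.

4.5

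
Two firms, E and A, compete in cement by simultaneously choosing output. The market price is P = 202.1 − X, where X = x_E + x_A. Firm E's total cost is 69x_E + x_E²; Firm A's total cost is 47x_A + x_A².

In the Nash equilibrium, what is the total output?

57.64

Firm E's profit: π = x_E(202.1 − (x_E + x_A)) − 69x_E − x_E².
∂π/∂x_E = 133.1 − 4x_E − x_A = 0, so x_E = 33.275 − 0.25x_A.
By the same steps for A: x_A = 38.775 − 0.25x_E.
Substituting the second reaction function into the first: x_E = 33.275 − 0.25(38.775 − 0.25x_E), which gives 0.9375x_E = 3773/160 ⇒ x_E = 3773/150.
Then x_A = 38.775 − 0.25·(3773/150) = 4873/150.
Total output: 3773/150 + 4873/150 = 57.64.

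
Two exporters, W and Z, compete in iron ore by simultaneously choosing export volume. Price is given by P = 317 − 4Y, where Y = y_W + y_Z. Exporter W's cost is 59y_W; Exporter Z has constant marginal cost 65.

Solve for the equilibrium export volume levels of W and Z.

22, 20.5

Exporter W's profit: π = y_W(317 − 4(y_W + y_Z)) − 59y_W.
∂π/∂y_W = 258 − 8y_W − 4y_Z = 0, so y_W = 32.25 − 0.5y_Z.
By the same steps for Z: y_Z = 31.5 − 0.5y_W.
Substituting the second reaction function into the first: y_W = 32.25 − 0.5(31.5 − 0.5y_W), which gives 0.75y_W = 16.5 ⇒ y_W = 22.
Then y_Z = 31.5 − 0.5·22 = 20.5.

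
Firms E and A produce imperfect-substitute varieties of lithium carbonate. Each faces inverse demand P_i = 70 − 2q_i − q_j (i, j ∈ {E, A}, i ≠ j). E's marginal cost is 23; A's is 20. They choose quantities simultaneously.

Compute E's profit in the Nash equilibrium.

169.28

Firm E's profit: π = q_E(70 − 2q_E − q_A) − 23q_E.
∂π/∂q_E = 47 − 4q_E − q_A = 0 ⇒ q_E = 11.75 − 0.25q_A.
Similarly q_A = 12.5 − 0.25q_E.
Solving the two reaction functions simultaneously: (1 − (−0.25)(−0.25))q_E = 11.75 − 0.25·12.5, so 0.9375q_E = 8.625 and q_E = 9.2.
Then q_A = 12.5 − 0.25·9.2 = 10.2.
P_E = 70 − 2·9.2 − 10.2 = 41.4.
Profit = (41.4 − 23)·9.2 = 169.28.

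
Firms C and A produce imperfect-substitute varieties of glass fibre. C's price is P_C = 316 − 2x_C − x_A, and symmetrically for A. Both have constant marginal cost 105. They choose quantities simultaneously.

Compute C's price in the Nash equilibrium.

189.4

Firm C's profit: π = x_C(316 − 2x_C − x_A) − 105x_C.
∂π/∂x_C = 211 − 4x_C − x_A = 0 ⇒ x_C = 52.75 − 0.25x_A.
The game is symmetric, so in equilibrium x_A = x_C: the reaction function gives 1.25x_C = 52.75, hence x_C = 42.2.
P_C = 316 − 2·42.2 − 42.2 = 189.4.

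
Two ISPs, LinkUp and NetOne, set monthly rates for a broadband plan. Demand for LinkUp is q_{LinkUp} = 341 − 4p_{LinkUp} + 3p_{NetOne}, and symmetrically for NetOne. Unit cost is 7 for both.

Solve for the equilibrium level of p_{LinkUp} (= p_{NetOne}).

LinkUp's profit: π = (p_{LinkUp} − 7)(341 − 4p_{LinkUp} + 3p_{NetOne}).
∂π/∂p_{LinkUp} = 369 − 8p_{LinkUp} + 3p_{NetOne} = 0 ⇒ p_{LinkUp} = 46.125 + 0.375p_{NetOne}.
Setting p_{LinkUp} = p_{NetOne} in the reaction function: p_{LinkUp} = 46.125 + 0.375p_{LinkUp}, so p_{LinkUp} = 46.125 / 0.625 = 73.8.

73.8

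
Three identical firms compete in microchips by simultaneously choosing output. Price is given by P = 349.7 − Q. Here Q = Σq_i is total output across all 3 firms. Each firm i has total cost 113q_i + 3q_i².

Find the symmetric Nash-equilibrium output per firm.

A representative firm's profit is π_i = q_i(349.7 − Q) − 113q_i − 3q_i², with Q = q_i + Σ_{j≠i} q_j.
First-order condition: 236.7 − 8q_i − Σ_{j≠i} q_j = 0.
In a symmetric equilibrium every firm chooses the same q, so Σ_{j≠i} q_j = 2q. The condition becomes 236.7 − 10q = 0, giving q = 236.7/10 = 23.67.

23.67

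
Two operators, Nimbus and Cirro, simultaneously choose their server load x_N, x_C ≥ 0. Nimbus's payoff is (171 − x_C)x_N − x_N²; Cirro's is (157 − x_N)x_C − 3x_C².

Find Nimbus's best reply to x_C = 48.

Expanding Nimbus's payoff: 171x_N − x_Cx_N − x_N².
∂π/∂x_N = 171 − x_C − 2x_N = 0, so x_N = 85.5 − 0.5x_C.
At x_C = 48: x_N = 85.5 − 0.5·48 = 61.5.

61.5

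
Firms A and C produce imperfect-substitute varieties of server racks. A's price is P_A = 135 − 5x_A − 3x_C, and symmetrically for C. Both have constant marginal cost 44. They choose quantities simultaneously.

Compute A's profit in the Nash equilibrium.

245

Firm A's profit: π = x_A(135 − 5x_A − 3x_C) − 44x_A.
∂π/∂x_A = 91 − 10x_A − 3x_C = 0 ⇒ x_A = 9.1 − 0.3x_C.
By symmetry x_C = x_A; substituting into the reaction function, 1.3x_A = 9.1 and x_A = 7.
P_A = 135 − 5·7 − 3·7 = 79.
Profit = (79 − 44)·7 = 245.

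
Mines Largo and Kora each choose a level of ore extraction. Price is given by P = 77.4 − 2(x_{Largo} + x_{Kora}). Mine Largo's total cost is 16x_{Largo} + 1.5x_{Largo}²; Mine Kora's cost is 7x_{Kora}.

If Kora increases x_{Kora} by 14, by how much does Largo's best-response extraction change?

-4

Mine Largo's profit: π = x_{Largo}(77.4 − 2(x_{Largo} + x_{Kora})) − 16x_{Largo} − 1.5x_{Largo}².
∂π/∂x_{Largo} = 61.4 − 7x_{Largo} − 2x_{Kora} = 0, so x_{Largo} = 307/35 − (2/7)x_{Kora}.
The reaction-function slope is −2/7, so a 14-unit rise in x_{Kora} moves x_{Largo} by −2/7 × 14 = −4. Largo's best response falls — the actions are strategic substitutes.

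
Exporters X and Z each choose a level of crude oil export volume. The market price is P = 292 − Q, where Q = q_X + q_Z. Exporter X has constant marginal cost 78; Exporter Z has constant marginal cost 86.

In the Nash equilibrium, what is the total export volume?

140

Exporter X's profit: π = q_X(292 − (q_X + q_Z)) − 78q_X.
∂π/∂q_X = 214 − 2q_X − q_Z = 0, so q_X = 107 − 0.5q_Z.
By the same steps for Z: q_Z = 103 − 0.5q_X.
Plugging q_Z into X's best response: q_X = 107 − 0.5(103 − 0.5q_X) ⇒ 0.75q_X = 55.5, so q_X = 74.
Then q_Z = 103 − 0.5·74 = 66.
Total export volume: 74 + 66 = 140.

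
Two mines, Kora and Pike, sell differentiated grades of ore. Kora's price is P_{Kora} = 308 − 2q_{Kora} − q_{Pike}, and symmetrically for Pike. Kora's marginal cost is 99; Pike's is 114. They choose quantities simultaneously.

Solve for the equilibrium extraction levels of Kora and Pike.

Mine Kora's profit: π = q_{Kora}(308 − 2q_{Kora} − q_{Pike}) − 99q_{Kora}.
∂π/∂q_{Kora} = 209 − 4q_{Kora} − q_{Pike} = 0 ⇒ q_{Kora} = 52.25 − 0.25q_{Pike}.
Similarly q_{Pike} = 48.5 − 0.25q_{Kora}.
Solving the two reaction functions simultaneously: (1 − (−0.25)(−0.25))q_{Kora} = 52.25 − 0.25·48.5, so 0.9375q_{Kora} = 40.125 and q_{Kora} = 42.8.
Then q_{Pike} = 48.5 − 0.25·42.8 = 37.8.

42.8, 37.8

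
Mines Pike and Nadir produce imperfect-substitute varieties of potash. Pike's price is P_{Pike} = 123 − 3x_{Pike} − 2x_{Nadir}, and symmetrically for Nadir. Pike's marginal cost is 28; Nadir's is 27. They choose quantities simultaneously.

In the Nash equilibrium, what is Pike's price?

Mine Pike's profit: π = x_{Pike}(123 − 3x_{Pike} − 2x_{Nadir}) − 28x_{Pike}.
∂π/∂x_{Pike} = 95 − 6x_{Pike} − 2x_{Nadir} = 0 ⇒ x_{Pike} = 95/6 − (1/3)x_{Nadir}.
Similarly x_{Nadir} = 16 − (1/3)x_{Pike}.
Substituting the second reaction function into the first: x_{Pike} = 95/6 − (1/3)(16 − (1/3)x_{Pike}), which gives (8/9)x_{Pike} = 10.5 ⇒ x_{Pike} = 11.8125.
Then x_{Nadir} = 16 − (1/3)·11.8125 = 12.0625.
P_{Pike} = 123 − 3·11.8125 − 2·12.0625 = 63.4375.

63.4375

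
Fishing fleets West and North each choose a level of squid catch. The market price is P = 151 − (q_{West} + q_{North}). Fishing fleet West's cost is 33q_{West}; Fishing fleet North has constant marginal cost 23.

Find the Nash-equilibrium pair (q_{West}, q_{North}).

36, 46

Fishing fleet West's profit: π = q_{West}(151 − (q_{West} + q_{North})) − 33q_{West}.
∂π/∂q_{West} = 118 − 2q_{West} − q_{North} = 0, so q_{West} = 59 − 0.5q_{North}.
By the same steps for North: q_{North} = 64 − 0.5q_{West}.
Plugging q_{North} into West's best response: q_{West} = 59 − 0.5(64 − 0.5q_{West}) ⇒ 0.75q_{West} = 27, so q_{West} = 36.
Then q_{North} = 64 − 0.5·36 = 46.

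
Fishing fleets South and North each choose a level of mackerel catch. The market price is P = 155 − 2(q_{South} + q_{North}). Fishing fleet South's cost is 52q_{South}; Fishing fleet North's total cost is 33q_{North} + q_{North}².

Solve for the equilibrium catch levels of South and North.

18.7, 14.1

Fishing fleet South's profit: π = q_{South}(155 − 2(q_{South} + q_{North})) − 52q_{South}.
∂π/∂q_{South} = 103 − 4q_{South} − 2q_{North} = 0, so q_{South} = 25.75 − 0.5q_{North}.
For North: ∂π/∂q_{North} = 122 − 6q_{North} − 2q_{South} = 0 ⇒ q_{North} = 61/3 − (1/3)q_{South}.
Solving the two reaction functions simultaneously: (1 − (−0.5)(−1/3))q_{South} = 25.75 − 0.5·(61/3), so (5/6)q_{South} = 187/12 and q_{South} = 18.7.
Then q_{North} = 61/3 − (1/3)·18.7 = 14.1.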